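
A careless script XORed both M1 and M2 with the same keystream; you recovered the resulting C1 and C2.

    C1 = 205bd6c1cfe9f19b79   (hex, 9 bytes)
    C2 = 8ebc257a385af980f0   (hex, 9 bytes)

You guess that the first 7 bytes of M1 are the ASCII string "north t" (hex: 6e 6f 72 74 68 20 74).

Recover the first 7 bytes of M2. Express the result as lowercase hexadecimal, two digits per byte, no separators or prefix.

c08881cf9f937c

First, C1 ⊕ C2 = (M1 ⊕ K) ⊕ (M2 ⊕ K) = M1 ⊕ M2, so the key drops out. Then M2 = (M1 ⊕ M2) ⊕ M1 over the first 7 bytes.
byte 0: (20 xor 8e) xor 6e = ae xor 6e = c0
byte 1: (5b xor bc) xor 6f = e7 xor 6f = 88
byte 2: (d6 xor 25) xor 72 = f3 xor 72 = 81
byte 3: (c1 xor 7a) xor 74 = bb xor 74 = cf
byte 4: (cf xor 38) xor 68 = f7 xor 68 = 9f
byte 5: (e9 xor 5a) xor 20 = b3 xor 20 = 93
byte 6: (f1 xor f9) xor 74 = 08 xor 74 = 7c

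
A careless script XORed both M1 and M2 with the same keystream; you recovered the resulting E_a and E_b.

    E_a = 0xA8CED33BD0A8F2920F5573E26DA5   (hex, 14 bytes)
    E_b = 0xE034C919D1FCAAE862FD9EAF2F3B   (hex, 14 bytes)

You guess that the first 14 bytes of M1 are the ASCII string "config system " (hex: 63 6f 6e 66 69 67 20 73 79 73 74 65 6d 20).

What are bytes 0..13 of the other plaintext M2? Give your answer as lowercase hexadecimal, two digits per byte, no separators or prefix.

2b9574446833780914db99282fbe

First, E_a ⊕ E_b = (M1 ⊕ K) ⊕ (M2 ⊕ K) = M1 ⊕ M2, so the key drops out. Then M2 = (M1 ⊕ M2) ⊕ M1 over the first 14 bytes.
byte 0: (a8 xor e0) xor 63 = 48 xor 63 = 2b
byte 1: (ce xor 34) xor 6f = fa xor 6f = 95
byte 2: (d3 xor c9) xor 6e = 1a xor 6e = 74
byte 3: (3b xor 19) xor 66 = 22 xor 66 = 44
byte 4: (d0 xor d1) xor 69 = 01 xor 69 = 68
byte 5: (a8 xor fc) xor 67 = 54 xor 67 = 33
byte 6: (f2 xor aa) xor 20 = 58 xor 20 = 78
byte 7: (92 xor e8) xor 73 = 7a xor 73 = 09
byte 8: (0f xor 62) xor 79 = 6d xor 79 = 14
byte 9: (55 xor fd) xor 73 = a8 xor 73 = db
byte 10: (73 xor 9e) xor 74 = ed xor 74 = 99
byte 11: (e2 xor af) xor 65 = 4d xor 65 = 28
byte 12: (6d xor 2f) xor 6d = 42 xor 6d = 2f
byte 13: (a5 xor 3b) xor 20 = 9e xor 20 = be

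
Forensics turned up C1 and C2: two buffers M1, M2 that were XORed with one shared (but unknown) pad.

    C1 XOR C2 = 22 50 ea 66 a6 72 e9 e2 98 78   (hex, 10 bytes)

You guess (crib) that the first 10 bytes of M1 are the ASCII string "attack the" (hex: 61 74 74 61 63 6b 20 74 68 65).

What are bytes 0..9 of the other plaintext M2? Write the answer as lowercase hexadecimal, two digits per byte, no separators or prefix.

Since C1 ⊕ C2 = M1 ⊕ M2, XORing with the guessed M1 bytes yields the corresponding M2 bytes: M2 = (C1 ⊕ C2) ⊕ M1.
22 ^ 61 = 43
50 ^ 74 = 24
ea ^ 74 = 9e
66 ^ 61 = 07
a6 ^ 63 = c5
72 ^ 6b = 19
e9 ^ 20 = c9
e2 ^ 74 = 96
98 ^ 68 = f0
78 ^ 65 = 1d

43249e07c519c996f01d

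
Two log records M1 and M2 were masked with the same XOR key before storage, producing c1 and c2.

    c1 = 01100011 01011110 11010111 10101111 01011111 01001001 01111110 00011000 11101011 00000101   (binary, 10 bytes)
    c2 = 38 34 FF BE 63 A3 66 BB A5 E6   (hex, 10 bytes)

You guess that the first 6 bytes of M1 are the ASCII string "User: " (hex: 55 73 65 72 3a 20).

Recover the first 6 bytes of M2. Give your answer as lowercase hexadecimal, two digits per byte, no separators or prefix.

First, c1 ⊕ c2 = (M1 ⊕ K) ⊕ (M2 ⊕ K) = M1 ⊕ M2, so the key drops out. Then M2 = (M1 ⊕ M2) ⊕ M1 over the first 6 bytes.
byte 0: (63 xor 38) xor 55 = 5b xor 55 = 0e
byte 1: (5e xor 34) xor 73 = 6a xor 73 = 19
byte 2: (d7 xor ff) xor 65 = 28 xor 65 = 4d
byte 3: (af xor be) xor 72 = 11 xor 72 = 63
byte 4: (5f xor 63) xor 3a = 3c xor 3a = 06
byte 5: (49 xor a3) xor 20 = ea xor 20 = ca

0e194d6306ca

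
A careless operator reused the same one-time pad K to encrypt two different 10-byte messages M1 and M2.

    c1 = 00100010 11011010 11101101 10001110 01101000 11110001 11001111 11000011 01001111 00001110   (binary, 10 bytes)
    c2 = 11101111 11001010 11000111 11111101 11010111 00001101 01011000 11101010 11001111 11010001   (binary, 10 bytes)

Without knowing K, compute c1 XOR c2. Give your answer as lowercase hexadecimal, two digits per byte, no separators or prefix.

cd102a73bffc972980df

c1 ⊕ c2 = (M1 ⊕ K) ⊕ (M2 ⊕ K) = M1 ⊕ M2 — the shared key cancels under XOR.
22 ⊕ ef = cd
da ⊕ ca = 10
ed ⊕ c7 = 2a
8e ⊕ fd = 73
68 ⊕ d7 = bf
f1 ⊕ 0d = fc
cf ⊕ 58 = 97
c3 ⊕ ea = 29
4f ⊕ cf = 80
0e ⊕ d1 = df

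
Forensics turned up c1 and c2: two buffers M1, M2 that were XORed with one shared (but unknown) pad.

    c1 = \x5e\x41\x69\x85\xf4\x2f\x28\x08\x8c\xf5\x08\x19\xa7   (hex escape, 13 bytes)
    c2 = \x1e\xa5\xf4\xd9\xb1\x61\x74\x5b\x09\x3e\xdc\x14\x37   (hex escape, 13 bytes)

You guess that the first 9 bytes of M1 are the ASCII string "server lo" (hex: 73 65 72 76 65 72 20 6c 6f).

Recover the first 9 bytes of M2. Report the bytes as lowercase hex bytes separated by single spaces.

First, c1 ⊕ c2 = (M1 ⊕ K) ⊕ (M2 ⊕ K) = M1 ⊕ M2, so the key drops out. Then M2 = (M1 ⊕ M2) ⊕ M1 over the first 9 bytes.
byte 0: (5e ^ 1e) ^ 73 = 40 ^ 73 = 33
byte 1: (41 ^ a5) ^ 65 = e4 ^ 65 = 81
byte 2: (69 ^ f4) ^ 72 = 9d ^ 72 = ef
byte 3: (85 ^ d9) ^ 76 = 5c ^ 76 = 2a
byte 4: (f4 ^ b1) ^ 65 = 45 ^ 65 = 20
byte 5: (2f ^ 61) ^ 72 = 4e ^ 72 = 3c
byte 6: (28 ^ 74) ^ 20 = 5c ^ 20 = 7c
byte 7: (08 ^ 5b) ^ 6c = 53 ^ 6c = 3f
byte 8: (8c ^ 09) ^ 6f = 85 ^ 6f = ea

33 81 ef 2a 20 3c 7c 3f ea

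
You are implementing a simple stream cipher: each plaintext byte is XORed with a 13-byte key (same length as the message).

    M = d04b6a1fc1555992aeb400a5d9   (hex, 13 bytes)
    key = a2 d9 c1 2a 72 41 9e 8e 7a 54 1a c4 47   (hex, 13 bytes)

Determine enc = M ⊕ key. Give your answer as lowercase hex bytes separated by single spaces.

d0 ⊕ a2 = 72
4b ⊕ d9 = 92
6a ⊕ c1 = ab
1f ⊕ 2a = 35
c1 ⊕ 72 = b3
55 ⊕ 41 = 14
59 ⊕ 9e = c7
92 ⊕ 8e = 1c
ae ⊕ 7a = d4
b4 ⊕ 54 = e0
00 ⊕ 1a = 1a
a5 ⊕ c4 = 61
d9 ⊕ 47 = 9e

72 92 ab 35 b3 14 c7 1c d4 e0 1a 61 9e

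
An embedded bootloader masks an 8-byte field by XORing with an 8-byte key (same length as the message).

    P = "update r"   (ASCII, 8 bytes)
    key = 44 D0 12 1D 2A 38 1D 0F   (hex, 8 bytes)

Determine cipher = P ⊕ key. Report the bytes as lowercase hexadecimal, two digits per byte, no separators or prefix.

XOR is its own inverse, so applying the key byte-wise gives the result directly.
75 ^ 44 = 31
70 ^ d0 = a0
64 ^ 12 = 76
61 ^ 1d = 7c
74 ^ 2a = 5e
65 ^ 38 = 5d
20 ^ 1d = 3d
72 ^ 0f = 7d

31a0767c5e5d3d7d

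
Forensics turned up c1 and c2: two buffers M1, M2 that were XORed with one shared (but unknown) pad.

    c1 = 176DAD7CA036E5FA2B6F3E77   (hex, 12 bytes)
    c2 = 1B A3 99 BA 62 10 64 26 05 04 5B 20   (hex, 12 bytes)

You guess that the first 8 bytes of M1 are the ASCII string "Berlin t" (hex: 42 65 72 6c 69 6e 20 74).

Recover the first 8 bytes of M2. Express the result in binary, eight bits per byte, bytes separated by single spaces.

First, c1 ⊕ c2 = (M1 ⊕ K) ⊕ (M2 ⊕ K) = M1 ⊕ M2, so the key drops out. Then M2 = (M1 ⊕ M2) ⊕ M1 over the first 8 bytes.
byte 0: (17 xor 1b) xor 42 = 0c xor 42 = 4e
byte 1: (6d xor a3) xor 65 = ce xor 65 = ab
byte 2: (ad xor 99) xor 72 = 34 xor 72 = 46
byte 3: (7c xor ba) xor 6c = c6 xor 6c = aa
byte 4: (a0 xor 62) xor 69 = c2 xor 69 = ab
byte 5: (36 xor 10) xor 6e = 26 xor 6e = 48
byte 6: (e5 xor 64) xor 20 = 81 xor 20 = a1
byte 7: (fa xor 26) xor 74 = dc xor 74 = a8

01001110 10101011 01000110 10101010 10101011 01001000 10100001 10101000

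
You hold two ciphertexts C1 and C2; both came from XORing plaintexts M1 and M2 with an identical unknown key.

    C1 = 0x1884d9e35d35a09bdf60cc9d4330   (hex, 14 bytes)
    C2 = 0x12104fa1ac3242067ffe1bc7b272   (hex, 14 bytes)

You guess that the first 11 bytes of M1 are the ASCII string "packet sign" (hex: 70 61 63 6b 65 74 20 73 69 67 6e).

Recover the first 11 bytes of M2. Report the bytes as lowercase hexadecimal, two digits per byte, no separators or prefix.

7af5f5299473c2eec9f9b9

First, C1 ⊕ C2 = (M1 ⊕ K) ⊕ (M2 ⊕ K) = M1 ⊕ M2, so the key drops out. Then M2 = (M1 ⊕ M2) ⊕ M1 over the first 11 bytes.
byte 0: (18 xor 12) xor 70 = 0a xor 70 = 7a
byte 1: (84 xor 10) xor 61 = 94 xor 61 = f5
byte 2: (d9 xor 4f) xor 63 = 96 xor 63 = f5
byte 3: (e3 xor a1) xor 6b = 42 xor 6b = 29
byte 4: (5d xor ac) xor 65 = f1 xor 65 = 94
byte 5: (35 xor 32) xor 74 = 07 xor 74 = 73
byte 6: (a0 xor 42) xor 20 = e2 xor 20 = c2
byte 7: (9b xor 06) xor 73 = 9d xor 73 = ee
byte 8: (df xor 7f) xor 69 = a0 xor 69 = c9
byte 9: (60 xor fe) xor 67 = 9e xor 67 = f9
byte 10: (cc xor 1b) xor 6e = d7 xor 6e = b9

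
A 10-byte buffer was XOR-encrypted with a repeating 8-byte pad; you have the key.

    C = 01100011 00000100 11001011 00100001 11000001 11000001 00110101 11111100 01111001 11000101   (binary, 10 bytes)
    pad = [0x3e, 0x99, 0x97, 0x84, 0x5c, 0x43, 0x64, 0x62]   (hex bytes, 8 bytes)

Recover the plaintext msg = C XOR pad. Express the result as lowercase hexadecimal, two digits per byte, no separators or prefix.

5d9d5ca59d82519e475c

The 8-byte key repeats, so the effective keystream is 3e 99 97 84 5c 43 64 62 3e 99.
byte 0: 63 ⊕ 3e = 5d
byte 1: 04 ⊕ 99 = 9d
byte 2: cb ⊕ 97 = 5c
byte 3: 21 ⊕ 84 = a5
byte 4: c1 ⊕ 5c = 9d
byte 5: c1 ⊕ 43 = 82
byte 6: 35 ⊕ 64 = 51
byte 7: fc ⊕ 62 = 9e
byte 8: 79 ⊕ 3e = 47
byte 9: c5 ⊕ 99 = 5c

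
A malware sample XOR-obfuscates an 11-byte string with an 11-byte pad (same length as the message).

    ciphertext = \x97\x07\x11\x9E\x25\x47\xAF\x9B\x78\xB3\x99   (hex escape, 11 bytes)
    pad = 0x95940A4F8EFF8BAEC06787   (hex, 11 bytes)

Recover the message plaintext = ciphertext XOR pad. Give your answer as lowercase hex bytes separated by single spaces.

byte 0: 97 XOR 95 = 02
byte 1: 07 XOR 94 = 93
byte 2: 11 XOR 0a = 1b
byte 3: 9e XOR 4f = d1
byte 4: 25 XOR 8e = ab
byte 5: 47 XOR ff = b8
byte 6: af XOR 8b = 24
byte 7: 9b XOR ae = 35
byte 8: 78 XOR c0 = b8
byte 9: b3 XOR 67 = d4
byte 10: 99 XOR 87 = 1e

02 93 1b d1 ab b8 24 35 b8 d4 1e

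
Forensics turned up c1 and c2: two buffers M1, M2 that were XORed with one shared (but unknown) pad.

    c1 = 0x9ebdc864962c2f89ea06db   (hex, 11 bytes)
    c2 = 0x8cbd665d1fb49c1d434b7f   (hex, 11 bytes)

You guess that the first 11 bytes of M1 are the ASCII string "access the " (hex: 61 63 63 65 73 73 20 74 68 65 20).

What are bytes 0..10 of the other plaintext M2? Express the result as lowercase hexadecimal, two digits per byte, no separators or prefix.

7363cd5cfaeb93e0c12884

First, c1 ⊕ c2 = (M1 ⊕ K) ⊕ (M2 ⊕ K) = M1 ⊕ M2, so the key drops out. Then M2 = (M1 ⊕ M2) ⊕ M1 over the first 11 bytes.
byte 0: (9e xor 8c) xor 61 = 12 xor 61 = 73
byte 1: (bd xor bd) xor 63 = 00 xor 63 = 63
byte 2: (c8 xor 66) xor 63 = ae xor 63 = cd
byte 3: (64 xor 5d) xor 65 = 39 xor 65 = 5c
byte 4: (96 xor 1f) xor 73 = 89 xor 73 = fa
byte 5: (2c xor b4) xor 73 = 98 xor 73 = eb
byte 6: (2f xor 9c) xor 20 = b3 xor 20 = 93
byte 7: (89 xor 1d) xor 74 = 94 xor 74 = e0
byte 8: (ea xor 43) xor 68 = a9 xor 68 = c1
byte 9: (06 xor 4b) xor 65 = 4d xor 65 = 28
byte 10: (db xor 7f) xor 20 = a4 xor 20 = 84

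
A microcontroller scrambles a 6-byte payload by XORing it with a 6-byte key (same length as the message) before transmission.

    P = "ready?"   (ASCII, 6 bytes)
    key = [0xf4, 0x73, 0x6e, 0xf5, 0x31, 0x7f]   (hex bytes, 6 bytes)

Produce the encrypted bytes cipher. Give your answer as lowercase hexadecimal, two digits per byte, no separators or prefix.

byte 0: 01110010 ^ 11110100 = 10000110
byte 1: 01100101 ^ 01110011 = 00010110
byte 2: 01100001 ^ 01101110 = 00001111
byte 3: 01100100 ^ 11110101 = 10010001
byte 4: 01111001 ^ 00110001 = 01001000
byte 5: 00111111 ^ 01111111 = 01000000

86160f914840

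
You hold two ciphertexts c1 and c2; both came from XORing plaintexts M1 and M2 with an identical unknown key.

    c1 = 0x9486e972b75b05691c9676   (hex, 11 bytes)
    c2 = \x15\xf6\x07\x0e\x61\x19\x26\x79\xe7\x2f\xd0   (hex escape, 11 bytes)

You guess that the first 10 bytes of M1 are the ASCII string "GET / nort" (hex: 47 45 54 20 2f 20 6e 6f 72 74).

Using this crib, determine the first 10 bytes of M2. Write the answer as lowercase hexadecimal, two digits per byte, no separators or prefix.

First, c1 ⊕ c2 = (M1 ⊕ K) ⊕ (M2 ⊕ K) = M1 ⊕ M2, so the key drops out. Then M2 = (M1 ⊕ M2) ⊕ M1 over the first 10 bytes.
byte 0: (94 ^ 15) ^ 47 = 81 ^ 47 = c6
byte 1: (86 ^ f6) ^ 45 = 70 ^ 45 = 35
byte 2: (e9 ^ 07) ^ 54 = ee ^ 54 = ba
byte 3: (72 ^ 0e) ^ 20 = 7c ^ 20 = 5c
byte 4: (b7 ^ 61) ^ 2f = d6 ^ 2f = f9
byte 5: (5b ^ 19) ^ 20 = 42 ^ 20 = 62
byte 6: (05 ^ 26) ^ 6e = 23 ^ 6e = 4d
byte 7: (69 ^ 79) ^ 6f = 10 ^ 6f = 7f
byte 8: (1c ^ e7) ^ 72 = fb ^ 72 = 89
byte 9: (96 ^ 2f) ^ 74 = b9 ^ 74 = cd

c635ba5cf9624d7f89cd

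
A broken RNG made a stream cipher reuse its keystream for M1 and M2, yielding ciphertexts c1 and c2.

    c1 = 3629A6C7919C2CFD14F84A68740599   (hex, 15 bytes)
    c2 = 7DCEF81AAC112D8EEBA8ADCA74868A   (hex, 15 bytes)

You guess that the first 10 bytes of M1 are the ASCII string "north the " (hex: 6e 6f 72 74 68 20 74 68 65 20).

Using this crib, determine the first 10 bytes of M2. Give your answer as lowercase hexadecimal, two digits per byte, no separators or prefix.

25882ca955ad751b9a70

First, c1 ⊕ c2 = (M1 ⊕ K) ⊕ (M2 ⊕ K) = M1 ⊕ M2, so the key drops out. Then M2 = (M1 ⊕ M2) ⊕ M1 over the first 10 bytes.
byte 0: (36 XOR 7d) XOR 6e = 4b XOR 6e = 25
byte 1: (29 XOR ce) XOR 6f = e7 XOR 6f = 88
byte 2: (a6 XOR f8) XOR 72 = 5e XOR 72 = 2c
byte 3: (c7 XOR 1a) XOR 74 = dd XOR 74 = a9
byte 4: (91 XOR ac) XOR 68 = 3d XOR 68 = 55
byte 5: (9c XOR 11) XOR 20 = 8d XOR 20 = ad
byte 6: (2c XOR 2d) XOR 74 = 01 XOR 74 = 75
byte 7: (fd XOR 8e) XOR 68 = 73 XOR 68 = 1b
byte 8: (14 XOR eb) XOR 65 = ff XOR 65 = 9a
byte 9: (f8 XOR a8) XOR 20 = 50 XOR 20 = 70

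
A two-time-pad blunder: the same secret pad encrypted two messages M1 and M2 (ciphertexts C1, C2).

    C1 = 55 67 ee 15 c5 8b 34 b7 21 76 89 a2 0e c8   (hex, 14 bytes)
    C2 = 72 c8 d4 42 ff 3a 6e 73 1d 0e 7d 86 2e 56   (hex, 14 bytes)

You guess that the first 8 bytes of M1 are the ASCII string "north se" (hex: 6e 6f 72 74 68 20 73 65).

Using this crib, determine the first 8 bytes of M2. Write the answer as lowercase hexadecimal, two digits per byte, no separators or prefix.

First, C1 ⊕ C2 = (M1 ⊕ K) ⊕ (M2 ⊕ K) = M1 ⊕ M2, so the key drops out. Then M2 = (M1 ⊕ M2) ⊕ M1 over the first 8 bytes.
byte 0: (55 ^ 72) ^ 6e = 27 ^ 6e = 49
byte 1: (67 ^ c8) ^ 6f = af ^ 6f = c0
byte 2: (ee ^ d4) ^ 72 = 3a ^ 72 = 48
byte 3: (15 ^ 42) ^ 74 = 57 ^ 74 = 23
byte 4: (c5 ^ ff) ^ 68 = 3a ^ 68 = 52
byte 5: (8b ^ 3a) ^ 20 = b1 ^ 20 = 91
byte 6: (34 ^ 6e) ^ 73 = 5a ^ 73 = 29
byte 7: (b7 ^ 73) ^ 65 = c4 ^ 65 = a1

49c04823529129a1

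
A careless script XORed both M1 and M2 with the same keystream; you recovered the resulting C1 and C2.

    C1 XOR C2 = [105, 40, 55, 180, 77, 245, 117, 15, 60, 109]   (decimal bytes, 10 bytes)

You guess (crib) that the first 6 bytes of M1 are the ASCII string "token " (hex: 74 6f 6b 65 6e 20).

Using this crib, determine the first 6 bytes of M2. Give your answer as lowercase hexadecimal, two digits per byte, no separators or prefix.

1d475cd123d5

Since C1 ⊕ C2 = M1 ⊕ M2, XORing with the guessed M1 bytes yields the corresponding M2 bytes: M2 = (C1 ⊕ C2) ⊕ M1.
byte 0: 105 ⊕ 116 =  29
byte 1:  40 ⊕ 111 =  71
byte 2:  55 ⊕ 107 =  92
byte 3: 180 ⊕ 101 = 209
byte 4:  77 ⊕ 110 =  35
byte 5: 245 ⊕  32 = 213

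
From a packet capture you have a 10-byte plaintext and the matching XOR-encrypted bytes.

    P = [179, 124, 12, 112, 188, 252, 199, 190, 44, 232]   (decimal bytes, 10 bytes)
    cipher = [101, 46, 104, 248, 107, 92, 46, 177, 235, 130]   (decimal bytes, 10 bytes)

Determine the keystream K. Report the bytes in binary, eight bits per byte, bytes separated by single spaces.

11010110 01010010 01100100 10001000 11010111 10100000 11101001 00001111 11000111 01101010

Since cipher = P ⊕ K, XORing both sides with P gives K = P ⊕ cipher.
b3 ^ 65 = d6
7c ^ 2e = 52
0c ^ 68 = 64
70 ^ f8 = 88
bc ^ 6b = d7
fc ^ 5c = a0
c7 ^ 2e = e9
be ^ b1 = 0f
2c ^ eb = c7
e8 ^ 82 = 6a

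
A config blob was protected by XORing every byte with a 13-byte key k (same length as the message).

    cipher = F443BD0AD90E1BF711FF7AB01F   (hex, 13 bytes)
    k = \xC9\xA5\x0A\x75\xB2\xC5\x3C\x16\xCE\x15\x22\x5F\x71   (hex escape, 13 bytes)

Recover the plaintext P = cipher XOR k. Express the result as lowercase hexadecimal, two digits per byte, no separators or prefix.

3de6b77f6bcb27e1dfea58ef6e

244 ^ 201 =  61
 67 ^ 165 = 230
189 ^  10 = 183
 10 ^ 117 = 127
217 ^ 178 = 107
 14 ^ 197 = 203
 27 ^  60 =  39
247 ^  22 = 225
 17 ^ 206 = 223
255 ^  21 = 234
122 ^  34 =  88
176 ^  95 = 239
 31 ^ 113 = 110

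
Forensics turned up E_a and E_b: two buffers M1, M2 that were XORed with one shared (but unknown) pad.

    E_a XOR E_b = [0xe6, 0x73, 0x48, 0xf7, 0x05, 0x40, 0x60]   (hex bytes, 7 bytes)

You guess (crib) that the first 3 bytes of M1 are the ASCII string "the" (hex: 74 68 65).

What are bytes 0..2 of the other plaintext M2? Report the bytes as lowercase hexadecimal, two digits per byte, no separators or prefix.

Since E_a ⊕ E_b = M1 ⊕ M2, XORing with the guessed M1 bytes yields the corresponding M2 bytes: M2 = (E_a ⊕ E_b) ⊕ M1.
e6 ⊕ 74 = 92
73 ⊕ 68 = 1b
48 ⊕ 65 = 2d

921b2d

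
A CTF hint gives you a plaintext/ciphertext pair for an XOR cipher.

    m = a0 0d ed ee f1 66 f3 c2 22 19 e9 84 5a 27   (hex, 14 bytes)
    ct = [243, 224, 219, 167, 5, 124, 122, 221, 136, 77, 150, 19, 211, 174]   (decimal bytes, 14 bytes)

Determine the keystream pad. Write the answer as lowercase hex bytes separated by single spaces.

53 ed 36 49 f4 1a 89 1f aa 54 7f 97 89 89

Since ct = m ⊕ pad, XORing both sides with m gives pad = m ⊕ ct.
160 ^ 243 =  83
 13 ^ 224 = 237
237 ^ 219 =  54
238 ^ 167 =  73
241 ^   5 = 244
102 ^ 124 =  26
243 ^ 122 = 137
194 ^ 221 =  31
 34 ^ 136 = 170
 25 ^  77 =  84
233 ^ 150 = 127
132 ^  19 = 151
 90 ^ 211 = 137
 39 ^ 174 = 137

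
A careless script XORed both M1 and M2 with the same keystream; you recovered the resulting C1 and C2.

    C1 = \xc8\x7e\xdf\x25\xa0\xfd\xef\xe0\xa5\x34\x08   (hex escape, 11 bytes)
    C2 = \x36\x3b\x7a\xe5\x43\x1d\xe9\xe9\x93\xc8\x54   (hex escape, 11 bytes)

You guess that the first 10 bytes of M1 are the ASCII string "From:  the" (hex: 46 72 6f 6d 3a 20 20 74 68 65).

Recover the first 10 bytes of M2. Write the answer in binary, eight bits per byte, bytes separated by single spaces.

First, C1 ⊕ C2 = (M1 ⊕ K) ⊕ (M2 ⊕ K) = M1 ⊕ M2, so the key drops out. Then M2 = (M1 ⊕ M2) ⊕ M1 over the first 10 bytes.
byte 0: (c8 XOR 36) XOR 46 = fe XOR 46 = b8
byte 1: (7e XOR 3b) XOR 72 = 45 XOR 72 = 37
byte 2: (df XOR 7a) XOR 6f = a5 XOR 6f = ca
byte 3: (25 XOR e5) XOR 6d = c0 XOR 6d = ad
byte 4: (a0 XOR 43) XOR 3a = e3 XOR 3a = d9
byte 5: (fd XOR 1d) XOR 20 = e0 XOR 20 = c0
byte 6: (ef XOR e9) XOR 20 = 06 XOR 20 = 26
byte 7: (e0 XOR e9) XOR 74 = 09 XOR 74 = 7d
byte 8: (a5 XOR 93) XOR 68 = 36 XOR 68 = 5e
byte 9: (34 XOR c8) XOR 65 = fc XOR 65 = 99

10111000 00110111 11001010 10101101 11011001 11000000 00100110 01111101 01011110 10011001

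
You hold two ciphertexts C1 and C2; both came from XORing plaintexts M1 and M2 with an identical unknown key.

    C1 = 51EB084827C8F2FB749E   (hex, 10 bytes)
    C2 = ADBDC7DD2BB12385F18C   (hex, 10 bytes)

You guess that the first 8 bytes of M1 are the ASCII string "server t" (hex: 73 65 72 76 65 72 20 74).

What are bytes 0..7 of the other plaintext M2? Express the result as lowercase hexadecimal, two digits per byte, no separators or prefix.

First, C1 ⊕ C2 = (M1 ⊕ K) ⊕ (M2 ⊕ K) = M1 ⊕ M2, so the key drops out. Then M2 = (M1 ⊕ M2) ⊕ M1 over the first 8 bytes.
byte 0: (51 ^ ad) ^ 73 = fc ^ 73 = 8f
byte 1: (eb ^ bd) ^ 65 = 56 ^ 65 = 33
byte 2: (08 ^ c7) ^ 72 = cf ^ 72 = bd
byte 3: (48 ^ dd) ^ 76 = 95 ^ 76 = e3
byte 4: (27 ^ 2b) ^ 65 = 0c ^ 65 = 69
byte 5: (c8 ^ b1) ^ 72 = 79 ^ 72 = 0b
byte 6: (f2 ^ 23) ^ 20 = d1 ^ 20 = f1
byte 7: (fb ^ 85) ^ 74 = 7e ^ 74 = 0a

8f33bde3690bf10a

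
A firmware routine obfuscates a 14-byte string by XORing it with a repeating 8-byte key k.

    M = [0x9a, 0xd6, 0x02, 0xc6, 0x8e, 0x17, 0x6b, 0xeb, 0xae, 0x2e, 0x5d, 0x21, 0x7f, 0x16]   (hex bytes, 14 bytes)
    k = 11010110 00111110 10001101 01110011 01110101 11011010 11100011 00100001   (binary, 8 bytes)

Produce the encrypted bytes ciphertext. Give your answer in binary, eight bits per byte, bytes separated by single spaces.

01001100 11101000 10001111 10110101 11111011 11001101 10001000 11001010 01111000 00010000 11010000 01010010 00001010 11001100

The 8-byte key repeats, so the effective keystream is d6 3e 8d 73 75 da e3 21 d6 3e 8d 73 75 da.
byte 0: 9a XOR d6 = 4c
byte 1: d6 XOR 3e = e8
byte 2: 02 XOR 8d = 8f
byte 3: c6 XOR 73 = b5
byte 4: 8e XOR 75 = fb
byte 5: 17 XOR da = cd
byte 6: 6b XOR e3 = 88
byte 7: eb XOR 21 = ca
byte 8: ae XOR d6 = 78
byte 9: 2e XOR 3e = 10
byte 10: 5d XOR 8d = d0
byte 11: 21 XOR 73 = 52
byte 12: 7f XOR 75 = 0a
byte 13: 16 XOR da = cc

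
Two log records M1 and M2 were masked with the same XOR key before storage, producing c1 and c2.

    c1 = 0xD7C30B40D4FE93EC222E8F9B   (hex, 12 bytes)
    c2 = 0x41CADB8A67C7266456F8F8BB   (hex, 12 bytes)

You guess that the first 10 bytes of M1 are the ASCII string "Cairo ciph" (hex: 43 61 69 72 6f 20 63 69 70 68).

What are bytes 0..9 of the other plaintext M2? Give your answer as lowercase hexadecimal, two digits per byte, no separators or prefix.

d568b9b8dc19d6e104be

First, c1 ⊕ c2 = (M1 ⊕ K) ⊕ (M2 ⊕ K) = M1 ⊕ M2, so the key drops out. Then M2 = (M1 ⊕ M2) ⊕ M1 over the first 10 bytes.
byte 0: (d7 ⊕ 41) ⊕ 43 = 96 ⊕ 43 = d5
byte 1: (c3 ⊕ ca) ⊕ 61 = 09 ⊕ 61 = 68
byte 2: (0b ⊕ db) ⊕ 69 = d0 ⊕ 69 = b9
byte 3: (40 ⊕ 8a) ⊕ 72 = ca ⊕ 72 = b8
byte 4: (d4 ⊕ 67) ⊕ 6f = b3 ⊕ 6f = dc
byte 5: (fe ⊕ c7) ⊕ 20 = 39 ⊕ 20 = 19
byte 6: (93 ⊕ 26) ⊕ 63 = b5 ⊕ 63 = d6
byte 7: (ec ⊕ 64) ⊕ 69 = 88 ⊕ 69 = e1
byte 8: (22 ⊕ 56) ⊕ 70 = 74 ⊕ 70 = 04
byte 9: (2e ⊕ f8) ⊕ 68 = d6 ⊕ 68 = be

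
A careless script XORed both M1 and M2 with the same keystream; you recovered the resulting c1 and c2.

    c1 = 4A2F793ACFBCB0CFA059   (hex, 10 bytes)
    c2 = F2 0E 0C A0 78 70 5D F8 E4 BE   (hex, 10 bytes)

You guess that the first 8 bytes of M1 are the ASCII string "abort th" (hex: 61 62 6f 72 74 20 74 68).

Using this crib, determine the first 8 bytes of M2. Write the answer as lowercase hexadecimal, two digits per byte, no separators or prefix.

First, c1 ⊕ c2 = (M1 ⊕ K) ⊕ (M2 ⊕ K) = M1 ⊕ M2, so the key drops out. Then M2 = (M1 ⊕ M2) ⊕ M1 over the first 8 bytes.
byte 0: (4a xor f2) xor 61 = b8 xor 61 = d9
byte 1: (2f xor 0e) xor 62 = 21 xor 62 = 43
byte 2: (79 xor 0c) xor 6f = 75 xor 6f = 1a
byte 3: (3a xor a0) xor 72 = 9a xor 72 = e8
byte 4: (cf xor 78) xor 74 = b7 xor 74 = c3
byte 5: (bc xor 70) xor 20 = cc xor 20 = ec
byte 6: (b0 xor 5d) xor 74 = ed xor 74 = 99
byte 7: (cf xor f8) xor 68 = 37 xor 68 = 5f

d9431ae8c3ec995f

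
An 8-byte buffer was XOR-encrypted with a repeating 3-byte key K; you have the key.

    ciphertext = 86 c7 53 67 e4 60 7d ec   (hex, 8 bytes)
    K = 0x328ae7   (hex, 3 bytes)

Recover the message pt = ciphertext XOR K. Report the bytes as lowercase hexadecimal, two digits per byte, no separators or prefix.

The 3-byte key repeats, so the effective keystream is 32 8a e7 32 8a e7 32 8a.
byte 0: 86 ⊕ 32 = b4
byte 1: c7 ⊕ 8a = 4d
byte 2: 53 ⊕ e7 = b4
byte 3: 67 ⊕ 32 = 55
byte 4: e4 ⊕ 8a = 6e
byte 5: 60 ⊕ e7 = 87
byte 6: 7d ⊕ 32 = 4f
byte 7: ec ⊕ 8a = 66

b44db4556e874f66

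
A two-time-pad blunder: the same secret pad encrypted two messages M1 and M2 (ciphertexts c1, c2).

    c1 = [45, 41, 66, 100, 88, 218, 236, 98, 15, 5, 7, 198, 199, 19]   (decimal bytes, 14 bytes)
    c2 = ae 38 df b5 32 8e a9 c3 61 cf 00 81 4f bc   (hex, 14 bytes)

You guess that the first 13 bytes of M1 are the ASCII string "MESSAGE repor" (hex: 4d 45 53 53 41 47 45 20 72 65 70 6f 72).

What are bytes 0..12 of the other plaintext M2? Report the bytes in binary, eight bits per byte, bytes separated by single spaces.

11001110 01010100 11001110 10000010 00101011 00010011 00000000 10000001 00011100 10101111 01110111 00101000 11111010

First, c1 ⊕ c2 = (M1 ⊕ K) ⊕ (M2 ⊕ K) = M1 ⊕ M2, so the key drops out. Then M2 = (M1 ⊕ M2) ⊕ M1 over the first 13 bytes.
byte 0: (2d XOR ae) XOR 4d = 83 XOR 4d = ce
byte 1: (29 XOR 38) XOR 45 = 11 XOR 45 = 54
byte 2: (42 XOR df) XOR 53 = 9d XOR 53 = ce
byte 3: (64 XOR b5) XOR 53 = d1 XOR 53 = 82
byte 4: (58 XOR 32) XOR 41 = 6a XOR 41 = 2b
byte 5: (da XOR 8e) XOR 47 = 54 XOR 47 = 13
byte 6: (ec XOR a9) XOR 45 = 45 XOR 45 = 00
byte 7: (62 XOR c3) XOR 20 = a1 XOR 20 = 81
byte 8: (0f XOR 61) XOR 72 = 6e XOR 72 = 1c
byte 9: (05 XOR cf) XOR 65 = ca XOR 65 = af
byte 10: (07 XOR 00) XOR 70 = 07 XOR 70 = 77
byte 11: (c6 XOR 81) XOR 6f = 47 XOR 6f = 28
byte 12: (c7 XOR 4f) XOR 72 = 88 XOR 72 = fa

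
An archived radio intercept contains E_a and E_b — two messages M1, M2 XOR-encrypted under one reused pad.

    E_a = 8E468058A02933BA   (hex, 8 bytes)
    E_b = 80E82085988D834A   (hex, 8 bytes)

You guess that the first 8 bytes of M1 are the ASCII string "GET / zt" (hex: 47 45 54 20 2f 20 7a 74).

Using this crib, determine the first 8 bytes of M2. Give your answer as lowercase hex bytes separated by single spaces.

First, E_a ⊕ E_b = (M1 ⊕ K) ⊕ (M2 ⊕ K) = M1 ⊕ M2, so the key drops out. Then M2 = (M1 ⊕ M2) ⊕ M1 over the first 8 bytes.
byte 0: (8e ^ 80) ^ 47 = 0e ^ 47 = 49
byte 1: (46 ^ e8) ^ 45 = ae ^ 45 = eb
byte 2: (80 ^ 20) ^ 54 = a0 ^ 54 = f4
byte 3: (58 ^ 85) ^ 20 = dd ^ 20 = fd
byte 4: (a0 ^ 98) ^ 2f = 38 ^ 2f = 17
byte 5: (29 ^ 8d) ^ 20 = a4 ^ 20 = 84
byte 6: (33 ^ 83) ^ 7a = b0 ^ 7a = ca
byte 7: (ba ^ 4a) ^ 74 = f0 ^ 74 = 84

49 eb f4 fd 17 84 ca 84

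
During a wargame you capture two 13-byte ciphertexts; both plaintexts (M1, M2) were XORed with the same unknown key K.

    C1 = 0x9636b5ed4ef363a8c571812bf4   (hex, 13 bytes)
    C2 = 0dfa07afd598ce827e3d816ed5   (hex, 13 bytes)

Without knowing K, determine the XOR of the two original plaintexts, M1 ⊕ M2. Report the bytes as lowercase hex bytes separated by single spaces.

C1 ⊕ C2 = (M1 ⊕ K) ⊕ (M2 ⊕ K) = M1 ⊕ M2 — the shared key cancels under XOR.
byte 0: 96 xor 0d = 9b
byte 1: 36 xor fa = cc
byte 2: b5 xor 07 = b2
byte 3: ed xor af = 42
byte 4: 4e xor d5 = 9b
byte 5: f3 xor 98 = 6b
byte 6: 63 xor ce = ad
byte 7: a8 xor 82 = 2a
byte 8: c5 xor 7e = bb
byte 9: 71 xor 3d = 4c
byte 10: 81 xor 81 = 00
byte 11: 2b xor 6e = 45
byte 12: f4 xor d5 = 21

9b cc b2 42 9b 6b ad 2a bb 4c 00 45 21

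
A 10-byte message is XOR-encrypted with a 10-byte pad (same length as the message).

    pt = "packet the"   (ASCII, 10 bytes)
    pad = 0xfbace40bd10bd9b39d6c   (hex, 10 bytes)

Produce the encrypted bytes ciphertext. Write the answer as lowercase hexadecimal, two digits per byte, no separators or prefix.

byte 0: 112 ^ 251 = 139
byte 1:  97 ^ 172 = 205
byte 2:  99 ^ 228 = 135
byte 3: 107 ^  11 =  96
byte 4: 101 ^ 209 = 180
byte 5: 116 ^  11 = 127
byte 6:  32 ^ 217 = 249
byte 7: 116 ^ 179 = 199
byte 8: 104 ^ 157 = 245
byte 9: 101 ^ 108 =   9

8bcd8760b47ff9c7f509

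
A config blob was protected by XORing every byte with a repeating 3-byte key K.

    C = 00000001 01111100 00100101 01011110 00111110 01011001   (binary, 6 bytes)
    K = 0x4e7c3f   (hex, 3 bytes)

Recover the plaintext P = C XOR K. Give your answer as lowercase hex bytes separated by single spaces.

The 3-byte key repeats, so the effective keystream is 4e 7c 3f 4e 7c 3f.
byte 0:   1 ⊕  78 =  79
byte 1: 124 ⊕ 124 =   0
byte 2:  37 ⊕  63 =  26
byte 3:  94 ⊕  78 =  16
byte 4:  62 ⊕ 124 =  66
byte 5:  89 ⊕  63 = 102

4f 00 1a 10 42 66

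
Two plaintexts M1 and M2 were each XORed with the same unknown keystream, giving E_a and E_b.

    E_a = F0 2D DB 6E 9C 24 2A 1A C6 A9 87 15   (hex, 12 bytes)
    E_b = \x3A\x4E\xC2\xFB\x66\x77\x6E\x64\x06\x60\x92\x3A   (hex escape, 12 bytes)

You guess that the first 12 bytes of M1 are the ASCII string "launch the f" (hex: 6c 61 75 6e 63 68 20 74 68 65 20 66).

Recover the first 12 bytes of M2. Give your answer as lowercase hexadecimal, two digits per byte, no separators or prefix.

a6026cfb993b640aa8ac3549

First, E_a ⊕ E_b = (M1 ⊕ K) ⊕ (M2 ⊕ K) = M1 ⊕ M2, so the key drops out. Then M2 = (M1 ⊕ M2) ⊕ M1 over the first 12 bytes.
byte 0: (f0 ^ 3a) ^ 6c = ca ^ 6c = a6
byte 1: (2d ^ 4e) ^ 61 = 63 ^ 61 = 02
byte 2: (db ^ c2) ^ 75 = 19 ^ 75 = 6c
byte 3: (6e ^ fb) ^ 6e = 95 ^ 6e = fb
byte 4: (9c ^ 66) ^ 63 = fa ^ 63 = 99
byte 5: (24 ^ 77) ^ 68 = 53 ^ 68 = 3b
byte 6: (2a ^ 6e) ^ 20 = 44 ^ 20 = 64
byte 7: (1a ^ 64) ^ 74 = 7e ^ 74 = 0a
byte 8: (c6 ^ 06) ^ 68 = c0 ^ 68 = a8
byte 9: (a9 ^ 60) ^ 65 = c9 ^ 65 = ac
byte 10: (87 ^ 92) ^ 20 = 15 ^ 20 = 35
byte 11: (15 ^ 3a) ^ 66 = 2f ^ 66 = 49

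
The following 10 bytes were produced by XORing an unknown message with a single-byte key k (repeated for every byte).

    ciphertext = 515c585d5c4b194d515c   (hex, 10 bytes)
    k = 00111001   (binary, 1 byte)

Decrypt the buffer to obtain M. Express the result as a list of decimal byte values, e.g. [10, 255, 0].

[104, 101, 97, 100, 101, 114, 32, 116, 104, 101]

The 1-byte key repeats, so the effective keystream is 39 39 39 39 39 39 39 39 39 39.
byte 0:  81 xor  57 = 104
byte 1:  92 xor  57 = 101
byte 2:  88 xor  57 =  97
byte 3:  93 xor  57 = 100
byte 4:  92 xor  57 = 101
byte 5:  75 xor  57 = 114
byte 6:  25 xor  57 =  32
byte 7:  77 xor  57 = 116
byte 8:  81 xor  57 = 104
byte 9:  92 xor  57 = 101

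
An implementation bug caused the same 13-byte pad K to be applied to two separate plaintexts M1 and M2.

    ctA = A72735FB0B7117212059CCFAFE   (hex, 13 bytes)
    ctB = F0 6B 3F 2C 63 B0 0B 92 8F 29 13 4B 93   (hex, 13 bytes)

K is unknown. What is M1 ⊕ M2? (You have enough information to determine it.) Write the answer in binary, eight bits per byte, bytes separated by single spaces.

ctA ⊕ ctB = (M1 ⊕ K) ⊕ (M2 ⊕ K) = M1 ⊕ M2 — the shared key cancels under XOR.
a7 xor f0 = 57
27 xor 6b = 4c
35 xor 3f = 0a
fb xor 2c = d7
0b xor 63 = 68
71 xor b0 = c1
17 xor 0b = 1c
21 xor 92 = b3
20 xor 8f = af
59 xor 29 = 70
cc xor 13 = df
fa xor 4b = b1
fe xor 93 = 6d

01010111 01001100 00001010 11010111 01101000 11000001 00011100 10110011 10101111 01110000 11011111 10110001 01101101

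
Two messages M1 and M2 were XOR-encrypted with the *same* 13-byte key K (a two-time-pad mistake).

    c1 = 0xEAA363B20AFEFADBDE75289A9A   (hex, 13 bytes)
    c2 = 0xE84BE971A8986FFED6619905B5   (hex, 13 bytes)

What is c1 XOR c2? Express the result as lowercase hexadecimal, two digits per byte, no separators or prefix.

02e88ac3a26695250814b19f2f

c1 ⊕ c2 = (M1 ⊕ K) ⊕ (M2 ⊕ K) = M1 ⊕ M2 — the shared key cancels under XOR.
byte 0: ea XOR e8 = 02
byte 1: a3 XOR 4b = e8
byte 2: 63 XOR e9 = 8a
byte 3: b2 XOR 71 = c3
byte 4: 0a XOR a8 = a2
byte 5: fe XOR 98 = 66
byte 6: fa XOR 6f = 95
byte 7: db XOR fe = 25
byte 8: de XOR d6 = 08
byte 9: 75 XOR 61 = 14
byte 10: 28 XOR 99 = b1
byte 11: 9a XOR 05 = 9f
byte 12: 9a XOR b5 = 2f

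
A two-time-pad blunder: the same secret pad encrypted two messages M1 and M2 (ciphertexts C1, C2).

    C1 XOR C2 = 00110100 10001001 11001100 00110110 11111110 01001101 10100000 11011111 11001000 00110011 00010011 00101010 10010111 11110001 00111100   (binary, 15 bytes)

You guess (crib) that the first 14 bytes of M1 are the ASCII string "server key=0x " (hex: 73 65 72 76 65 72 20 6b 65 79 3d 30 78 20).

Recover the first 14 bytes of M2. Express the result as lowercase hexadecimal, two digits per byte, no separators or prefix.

47ecbe409b3f80b4ad4a2e1aefd1

Since C1 ⊕ C2 = M1 ⊕ M2, XORing with the guessed M1 bytes yields the corresponding M2 bytes: M2 = (C1 ⊕ C2) ⊕ M1.
byte 0: 34 XOR 73 = 47
byte 1: 89 XOR 65 = ec
byte 2: cc XOR 72 = be
byte 3: 36 XOR 76 = 40
byte 4: fe XOR 65 = 9b
byte 5: 4d XOR 72 = 3f
byte 6: a0 XOR 20 = 80
byte 7: df XOR 6b = b4
byte 8: c8 XOR 65 = ad
byte 9: 33 XOR 79 = 4a
byte 10: 13 XOR 3d = 2e
byte 11: 2a XOR 30 = 1a
byte 12: 97 XOR 78 = ef
byte 13: f1 XOR 20 = d1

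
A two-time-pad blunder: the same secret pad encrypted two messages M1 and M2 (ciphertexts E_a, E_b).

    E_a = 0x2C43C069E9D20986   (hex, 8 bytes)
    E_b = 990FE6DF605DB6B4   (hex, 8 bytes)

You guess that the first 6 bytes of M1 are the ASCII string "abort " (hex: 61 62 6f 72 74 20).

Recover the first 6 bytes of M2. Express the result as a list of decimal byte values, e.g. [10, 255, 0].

[212, 46, 73, 196, 253, 175]

First, E_a ⊕ E_b = (M1 ⊕ K) ⊕ (M2 ⊕ K) = M1 ⊕ M2, so the key drops out. Then M2 = (M1 ⊕ M2) ⊕ M1 over the first 6 bytes.
byte 0: (2c xor 99) xor 61 = b5 xor 61 = d4
byte 1: (43 xor 0f) xor 62 = 4c xor 62 = 2e
byte 2: (c0 xor e6) xor 6f = 26 xor 6f = 49
byte 3: (69 xor df) xor 72 = b6 xor 72 = c4
byte 4: (e9 xor 60) xor 74 = 89 xor 74 = fd
byte 5: (d2 xor 5d) xor 20 = 8f xor 20 = af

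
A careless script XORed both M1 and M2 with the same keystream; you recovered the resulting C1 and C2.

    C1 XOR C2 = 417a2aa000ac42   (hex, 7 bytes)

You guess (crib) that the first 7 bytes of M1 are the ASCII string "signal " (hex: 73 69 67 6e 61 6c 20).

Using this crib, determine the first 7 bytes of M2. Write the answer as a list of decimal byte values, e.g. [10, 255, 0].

Since C1 ⊕ C2 = M1 ⊕ M2, XORing with the guessed M1 bytes yields the corresponding M2 bytes: M2 = (C1 ⊕ C2) ⊕ M1.
41 xor 73 = 32
7a xor 69 = 13
2a xor 67 = 4d
a0 xor 6e = ce
00 xor 61 = 61
ac xor 6c = c0
42 xor 20 = 62

[50, 19, 77, 206, 97, 192, 98]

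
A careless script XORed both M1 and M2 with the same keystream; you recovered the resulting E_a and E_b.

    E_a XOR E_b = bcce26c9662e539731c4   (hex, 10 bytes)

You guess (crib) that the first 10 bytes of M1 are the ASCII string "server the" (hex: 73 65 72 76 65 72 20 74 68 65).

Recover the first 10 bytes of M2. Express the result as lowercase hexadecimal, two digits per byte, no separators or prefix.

cfab54bf035c73e359a1

Since E_a ⊕ E_b = M1 ⊕ M2, XORing with the guessed M1 bytes yields the corresponding M2 bytes: M2 = (E_a ⊕ E_b) ⊕ M1.
byte 0: bc ^ 73 = cf
byte 1: ce ^ 65 = ab
byte 2: 26 ^ 72 = 54
byte 3: c9 ^ 76 = bf
byte 4: 66 ^ 65 = 03
byte 5: 2e ^ 72 = 5c
byte 6: 53 ^ 20 = 73
byte 7: 97 ^ 74 = e3
byte 8: 31 ^ 68 = 59
byte 9: c4 ^ 65 = a1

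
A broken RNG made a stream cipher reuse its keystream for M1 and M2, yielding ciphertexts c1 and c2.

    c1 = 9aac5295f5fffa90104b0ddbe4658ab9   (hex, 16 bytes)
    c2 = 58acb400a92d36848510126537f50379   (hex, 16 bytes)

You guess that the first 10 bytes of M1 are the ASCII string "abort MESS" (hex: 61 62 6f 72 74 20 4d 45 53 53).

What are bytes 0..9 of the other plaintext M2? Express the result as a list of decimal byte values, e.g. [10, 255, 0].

First, c1 ⊕ c2 = (M1 ⊕ K) ⊕ (M2 ⊕ K) = M1 ⊕ M2, so the key drops out. Then M2 = (M1 ⊕ M2) ⊕ M1 over the first 10 bytes.
byte 0: (9a XOR 58) XOR 61 = c2 XOR 61 = a3
byte 1: (ac XOR ac) XOR 62 = 00 XOR 62 = 62
byte 2: (52 XOR b4) XOR 6f = e6 XOR 6f = 89
byte 3: (95 XOR 00) XOR 72 = 95 XOR 72 = e7
byte 4: (f5 XOR a9) XOR 74 = 5c XOR 74 = 28
byte 5: (ff XOR 2d) XOR 20 = d2 XOR 20 = f2
byte 6: (fa XOR 36) XOR 4d = cc XOR 4d = 81
byte 7: (90 XOR 84) XOR 45 = 14 XOR 45 = 51
byte 8: (10 XOR 85) XOR 53 = 95 XOR 53 = c6
byte 9: (4b XOR 10) XOR 53 = 5b XOR 53 = 08

[163, 98, 137, 231, 40, 242, 129, 81, 198, 8]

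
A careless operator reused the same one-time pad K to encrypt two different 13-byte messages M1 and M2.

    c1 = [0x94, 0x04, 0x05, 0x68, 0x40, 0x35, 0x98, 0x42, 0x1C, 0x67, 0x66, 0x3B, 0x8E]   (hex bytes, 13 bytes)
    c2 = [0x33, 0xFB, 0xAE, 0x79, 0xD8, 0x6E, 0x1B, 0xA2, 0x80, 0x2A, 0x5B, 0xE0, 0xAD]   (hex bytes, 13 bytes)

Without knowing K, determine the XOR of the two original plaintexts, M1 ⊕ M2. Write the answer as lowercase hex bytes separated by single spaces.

a7 ff ab 11 98 5b 83 e0 9c 4d 3d db 23

c1 ⊕ c2 = (M1 ⊕ K) ⊕ (M2 ⊕ K) = M1 ⊕ M2 — the shared key cancels under XOR.
148 ⊕  51 = 167
  4 ⊕ 251 = 255
  5 ⊕ 174 = 171
104 ⊕ 121 =  17
 64 ⊕ 216 = 152
 53 ⊕ 110 =  91
152 ⊕  27 = 131
 66 ⊕ 162 = 224
 28 ⊕ 128 = 156
103 ⊕  42 =  77
102 ⊕  91 =  61
 59 ⊕ 224 = 219
142 ⊕ 173 =  35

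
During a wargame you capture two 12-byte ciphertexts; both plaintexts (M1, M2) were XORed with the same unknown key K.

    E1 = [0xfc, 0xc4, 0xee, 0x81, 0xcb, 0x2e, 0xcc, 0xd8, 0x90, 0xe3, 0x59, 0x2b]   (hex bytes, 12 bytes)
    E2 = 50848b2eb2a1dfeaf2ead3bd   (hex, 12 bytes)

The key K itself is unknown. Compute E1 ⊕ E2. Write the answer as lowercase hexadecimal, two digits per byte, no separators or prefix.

ac4065af798f133262098a96

E1 ⊕ E2 = (M1 ⊕ K) ⊕ (M2 ⊕ K) = M1 ⊕ M2 — the shared key cancels under XOR.
byte 0: 252 ⊕  80 = 172
byte 1: 196 ⊕ 132 =  64
byte 2: 238 ⊕ 139 = 101
byte 3: 129 ⊕  46 = 175
byte 4: 203 ⊕ 178 = 121
byte 5:  46 ⊕ 161 = 143
byte 6: 204 ⊕ 223 =  19
byte 7: 216 ⊕ 234 =  50
byte 8: 144 ⊕ 242 =  98
byte 9: 227 ⊕ 234 =   9
byte 10:  89 ⊕ 211 = 138
byte 11:  43 ⊕ 189 = 150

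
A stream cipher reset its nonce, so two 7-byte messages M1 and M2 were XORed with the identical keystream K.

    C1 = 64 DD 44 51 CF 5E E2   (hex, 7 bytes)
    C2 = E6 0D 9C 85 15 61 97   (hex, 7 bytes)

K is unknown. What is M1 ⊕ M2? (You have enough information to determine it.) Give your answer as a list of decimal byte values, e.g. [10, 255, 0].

C1 ⊕ C2 = (M1 ⊕ K) ⊕ (M2 ⊕ K) = M1 ⊕ M2 — the shared key cancels under XOR.
01100100 XOR 11100110 = 10000010
11011101 XOR 00001101 = 11010000
01000100 XOR 10011100 = 11011000
01010001 XOR 10000101 = 11010100
11001111 XOR 00010101 = 11011010
01011110 XOR 01100001 = 00111111
11100010 XOR 10010111 = 01110101

[130, 208, 216, 212, 218, 63, 117]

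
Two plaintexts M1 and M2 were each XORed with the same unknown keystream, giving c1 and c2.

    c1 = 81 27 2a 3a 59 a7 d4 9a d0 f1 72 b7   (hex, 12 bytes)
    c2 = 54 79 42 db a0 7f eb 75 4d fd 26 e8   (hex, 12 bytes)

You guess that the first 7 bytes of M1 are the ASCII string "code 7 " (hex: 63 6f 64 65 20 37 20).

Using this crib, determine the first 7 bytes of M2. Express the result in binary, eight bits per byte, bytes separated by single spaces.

First, c1 ⊕ c2 = (M1 ⊕ K) ⊕ (M2 ⊕ K) = M1 ⊕ M2, so the key drops out. Then M2 = (M1 ⊕ M2) ⊕ M1 over the first 7 bytes.
byte 0: (81 ^ 54) ^ 63 = d5 ^ 63 = b6
byte 1: (27 ^ 79) ^ 6f = 5e ^ 6f = 31
byte 2: (2a ^ 42) ^ 64 = 68 ^ 64 = 0c
byte 3: (3a ^ db) ^ 65 = e1 ^ 65 = 84
byte 4: (59 ^ a0) ^ 20 = f9 ^ 20 = d9
byte 5: (a7 ^ 7f) ^ 37 = d8 ^ 37 = ef
byte 6: (d4 ^ eb) ^ 20 = 3f ^ 20 = 1f

10110110 00110001 00001100 10000100 11011001 11101111 00011111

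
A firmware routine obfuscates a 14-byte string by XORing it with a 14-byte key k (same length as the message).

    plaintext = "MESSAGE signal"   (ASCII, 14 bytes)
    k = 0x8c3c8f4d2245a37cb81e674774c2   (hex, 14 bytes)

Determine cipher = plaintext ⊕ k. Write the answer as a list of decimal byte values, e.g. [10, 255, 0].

byte 0: 01001101 xor 10001100 = 11000001
byte 1: 01000101 xor 00111100 = 01111001
byte 2: 01010011 xor 10001111 = 11011100
byte 3: 01010011 xor 01001101 = 00011110
byte 4: 01000001 xor 00100010 = 01100011
byte 5: 01000111 xor 01000101 = 00000010
byte 6: 01000101 xor 10100011 = 11100110
byte 7: 00100000 xor 01111100 = 01011100
byte 8: 01110011 xor 10111000 = 11001011
byte 9: 01101001 xor 00011110 = 01110111
byte 10: 01100111 xor 01100111 = 00000000
byte 11: 01101110 xor 01000111 = 00101001
byte 12: 01100001 xor 01110100 = 00010101
byte 13: 01101100 xor 11000010 = 10101110

[193, 121, 220, 30, 99, 2, 230, 92, 203, 119, 0, 41, 21, 174]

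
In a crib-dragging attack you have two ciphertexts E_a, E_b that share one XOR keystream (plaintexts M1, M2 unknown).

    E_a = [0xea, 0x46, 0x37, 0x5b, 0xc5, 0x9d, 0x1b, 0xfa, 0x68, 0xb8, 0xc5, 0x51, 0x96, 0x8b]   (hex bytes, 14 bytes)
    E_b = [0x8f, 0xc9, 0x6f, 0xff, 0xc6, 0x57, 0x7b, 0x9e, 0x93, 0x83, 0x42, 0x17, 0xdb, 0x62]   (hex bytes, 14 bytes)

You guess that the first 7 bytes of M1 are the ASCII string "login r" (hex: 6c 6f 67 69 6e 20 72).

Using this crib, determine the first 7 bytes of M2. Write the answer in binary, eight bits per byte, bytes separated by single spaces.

First, E_a ⊕ E_b = (M1 ⊕ K) ⊕ (M2 ⊕ K) = M1 ⊕ M2, so the key drops out. Then M2 = (M1 ⊕ M2) ⊕ M1 over the first 7 bytes.
byte 0: (ea xor 8f) xor 6c = 65 xor 6c = 09
byte 1: (46 xor c9) xor 6f = 8f xor 6f = e0
byte 2: (37 xor 6f) xor 67 = 58 xor 67 = 3f
byte 3: (5b xor ff) xor 69 = a4 xor 69 = cd
byte 4: (c5 xor c6) xor 6e = 03 xor 6e = 6d
byte 5: (9d xor 57) xor 20 = ca xor 20 = ea
byte 6: (1b xor 7b) xor 72 = 60 xor 72 = 12

00001001 11100000 00111111 11001101 01101101 11101010 00010010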